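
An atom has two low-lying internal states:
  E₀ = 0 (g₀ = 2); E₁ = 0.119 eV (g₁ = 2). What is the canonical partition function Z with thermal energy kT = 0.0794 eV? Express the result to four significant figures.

Z = 2.447

Eᵢ/kT = 0, 1.49874.
Z = Σ gᵢe^(−Eᵢ/kT) = 2·e^(−0) + 2·e^(−1.49874) = 2.00000 + 0.446823 = 2.44682.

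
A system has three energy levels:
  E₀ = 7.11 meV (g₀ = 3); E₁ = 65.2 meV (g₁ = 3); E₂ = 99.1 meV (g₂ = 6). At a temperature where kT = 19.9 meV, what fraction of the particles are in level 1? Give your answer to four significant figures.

Eᵢ/kT = 0.357286, 3.27638, 4.97990.
Z = Σ gᵢe^(−Eᵢ/kT) = 3·e^(−0.357286) + 3·e^(−3.27638) + 6·e^(−4.97990) = 2.09872 + 0.113294 + 0.0412485 = 2.25326.
P₁ = g₁ e^(−E₁/kT) / Z = 0.113294/2.25326 = 0.05028.

0.05028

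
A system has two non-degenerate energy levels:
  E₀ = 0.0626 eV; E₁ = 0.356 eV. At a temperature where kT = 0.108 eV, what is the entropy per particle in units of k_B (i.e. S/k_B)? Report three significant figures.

0.232

Eᵢ/kT = 0.57963, 3.2963.
Z = Σ e^(−Eᵢ/kT) = e^(−0.57963) + e^(−3.2963) = 0.56011 + 0.037020 = 0.59713.
⟨E⟩ = Σ EᵢPᵢ = 0.080790 eV.
S/k_B = ln Z + ⟨E⟩/kT = ln(0.59713) + 0.080790/0.108 = -0.51562 + 0.74806 = 0.232.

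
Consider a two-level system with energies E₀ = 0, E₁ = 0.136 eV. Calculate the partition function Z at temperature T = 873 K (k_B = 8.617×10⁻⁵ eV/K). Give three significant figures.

Z = 1.16

k_BT = 8.617×10⁻⁵ × 873 K = 0.075226 eV.
Eᵢ/kT = 0, 1.8079.
Z = Σ e^(−Eᵢ/kT) = e^(−0) + e^(−1.8079) = 1.0000 + 0.16400 = 1.1640.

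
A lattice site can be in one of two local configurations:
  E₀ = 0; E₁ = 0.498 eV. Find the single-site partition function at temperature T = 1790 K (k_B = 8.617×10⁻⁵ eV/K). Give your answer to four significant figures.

Z = 1.040

k_BT = 8.617×10⁻⁵ × 1790 K = 0.154244 eV.
Eᵢ/kT = 0, 3.22865.
Z = Σ e^(−Eᵢ/kT) = e^(−0) + e^(−3.22865) = 1.00000 + 0.0396109 = 1.03961.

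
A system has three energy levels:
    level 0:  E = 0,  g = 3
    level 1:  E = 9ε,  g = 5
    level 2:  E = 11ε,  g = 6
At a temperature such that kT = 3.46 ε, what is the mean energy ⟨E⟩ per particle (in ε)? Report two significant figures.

Eᵢ/kT = 0, 2.601, 3.179.
Z = Σ gᵢe^(−Eᵢ/kT) = 3·e^(−0) + 5·e^(−2.601) + 6·e^(−3.179) = 3.000 + 0.3710 + 0.2498 = 3.621.
⟨E⟩ = Σ Eᵢ gᵢe^(−Eᵢ/kT) / Z = (0·3.000 + 9·0.3710 + 11·0.2498) / 3.621 = 1.7 ε.

1.7 ε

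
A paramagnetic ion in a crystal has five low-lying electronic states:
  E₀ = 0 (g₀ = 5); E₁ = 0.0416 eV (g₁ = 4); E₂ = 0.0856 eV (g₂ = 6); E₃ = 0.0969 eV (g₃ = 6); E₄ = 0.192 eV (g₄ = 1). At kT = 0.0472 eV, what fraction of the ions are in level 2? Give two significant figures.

0.12

Eᵢ/kT = 0, 0.8814, 1.814, 2.053, 4.068.
Z = Σ gᵢe^(−Eᵢ/kT) = 5·e^(−0) + 4·e^(−0.8814) + 6·e^(−1.814) + 6·e^(−2.053) + 1·e^(−4.068) = 5.000 + 1.657 + 0.9780 + 0.7701 + 0.01711 = 8.422.
P₂ = g₂ e^(−E₂/kT) / Z = 0.9780/8.422 = 0.12.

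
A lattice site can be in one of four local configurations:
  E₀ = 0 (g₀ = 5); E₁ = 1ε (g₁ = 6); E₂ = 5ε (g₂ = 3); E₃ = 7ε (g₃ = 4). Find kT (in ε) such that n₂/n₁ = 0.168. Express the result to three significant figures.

n₂/n₁ = (g₂/g₁) exp[−(E₂−E₁)/kT] = 0.168.
⇒ (E₂−E₁)/kT = ln((3/6)/0.168) = ln(2.9762) = 1.0906.
kT = 4ε / 1.0906 = 3.67 ε.

3.67 ε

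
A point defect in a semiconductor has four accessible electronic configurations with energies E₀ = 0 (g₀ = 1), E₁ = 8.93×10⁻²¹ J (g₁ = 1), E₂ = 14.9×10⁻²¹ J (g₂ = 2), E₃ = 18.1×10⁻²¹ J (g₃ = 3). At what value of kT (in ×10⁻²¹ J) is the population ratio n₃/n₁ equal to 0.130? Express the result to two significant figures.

2.9 ×10⁻²¹ J

n₃/n₁ = (g₃/g₁) exp[−(E₃−E₁)/kT] = 0.130.
⇒ (E₃−E₁)/kT = ln((3/1)/0.130) = ln(23.08) = 3.139.
kT = 9.17 ×10⁻²¹ J / 3.139 = 2.9 ×10⁻²¹ J.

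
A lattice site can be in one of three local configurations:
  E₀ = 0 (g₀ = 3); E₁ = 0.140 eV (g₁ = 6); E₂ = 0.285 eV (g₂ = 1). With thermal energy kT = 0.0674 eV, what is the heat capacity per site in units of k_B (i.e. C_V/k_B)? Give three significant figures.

0.745

Eᵢ/kT = 0, 2.0772, 4.2285.
Z = Σ gᵢe^(−Eᵢ/kT) = 3·e^(−0) + 6·e^(−2.0772) + 1·e^(−4.2285) = 3.0000 + 0.75168 + 0.014574 = 3.7663.
⟨E⟩ = 0.029044 eV, ⟨E²⟩ = 0.0042261 eV².
C_V/k_B = (⟨E²⟩ − ⟨E⟩²)/(kT)² = (0.0042261 − 0.00084355)/0.0045428 = 0.745.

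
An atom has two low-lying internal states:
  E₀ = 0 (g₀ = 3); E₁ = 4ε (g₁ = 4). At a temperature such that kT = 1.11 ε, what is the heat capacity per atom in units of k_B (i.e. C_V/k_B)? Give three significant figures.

Eᵢ/kT = 0, 3.6036.
Z = Σ gᵢe^(−Eᵢ/kT) = 3·e^(−0) + 4·e^(−3.6036) = 3.0000 + 0.10890 = 3.1089.
⟨E⟩ = 0.14011 ε, ⟨E²⟩ = 0.56046 ε².
C_V/k_B = (⟨E²⟩ − ⟨E⟩²)/(kT)² = (0.56046 − 0.019631)/1.2321 = 0.439.

0.439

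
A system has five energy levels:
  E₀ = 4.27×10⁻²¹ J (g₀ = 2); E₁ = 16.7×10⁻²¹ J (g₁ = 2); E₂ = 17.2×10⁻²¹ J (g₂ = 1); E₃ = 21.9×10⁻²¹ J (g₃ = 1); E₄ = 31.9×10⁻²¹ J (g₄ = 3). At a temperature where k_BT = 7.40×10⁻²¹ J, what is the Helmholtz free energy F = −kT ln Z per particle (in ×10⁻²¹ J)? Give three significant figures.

-3.11 ×10⁻²¹ J

Eᵢ/kT = 0.57703, 2.2568, 2.3243, 2.9595, 4.3108.
Z = Σ gᵢe^(−Eᵢ/kT) = 2·e^(−0.57703) + 2·e^(−2.2568) + 1·e^(−2.3243) + 1·e^(−2.9595) + 3·e^(−4.3108) = 1.1231 + 0.20937 + 0.097852 + 0.051845 + 0.040268 = 1.5224.
F = −kT ln Z = −7.40 × ln(1.5224) = −7.40 × 0.42029 = -3.11 ×10⁻²¹ J.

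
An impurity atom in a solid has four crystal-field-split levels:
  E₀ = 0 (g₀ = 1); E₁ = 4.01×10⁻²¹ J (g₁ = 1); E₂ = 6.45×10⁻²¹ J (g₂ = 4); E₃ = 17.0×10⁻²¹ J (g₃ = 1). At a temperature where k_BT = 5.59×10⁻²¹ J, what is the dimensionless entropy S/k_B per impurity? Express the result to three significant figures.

1.73

Eᵢ/kT = 0, 0.71735, 1.1538, 3.0411.
Z = Σ gᵢe^(−Eᵢ/kT) = 1·e^(−0) + 1·e^(−0.71735) + 4·e^(−1.1538) + 1·e^(−3.0411) = 1.0000 + 0.48804 + 1.2617 + 0.047782 = 2.7975.
⟨E⟩ = Σ EᵢPᵢ = 3.8989 ×10⁻²¹ J.
S/k_B = ln Z + ⟨E⟩/kT = ln(2.7975) + 3.8989/5.59 = 1.0287 + 0.69748 = 1.73.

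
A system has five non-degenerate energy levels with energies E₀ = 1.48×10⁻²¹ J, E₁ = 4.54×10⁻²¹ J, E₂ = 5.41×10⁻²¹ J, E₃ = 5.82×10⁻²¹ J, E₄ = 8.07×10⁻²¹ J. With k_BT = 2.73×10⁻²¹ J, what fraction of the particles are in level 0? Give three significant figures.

Eᵢ/kT = 0.54212, 1.6630, 1.9817, 2.1319, 2.9560.
Z = Σ e^(−Eᵢ/kT) = e^(−0.54212) + e^(−1.6630) + e^(−1.9817) + e^(−2.1319) + e^(−2.9560) = 0.58151 + 0.18957 + 0.13783 + 0.11861 + 0.052027 = 1.0795.
P₀ = e^(−E₀/kT) / Z = 0.58151/1.0795 = 0.539.

0.539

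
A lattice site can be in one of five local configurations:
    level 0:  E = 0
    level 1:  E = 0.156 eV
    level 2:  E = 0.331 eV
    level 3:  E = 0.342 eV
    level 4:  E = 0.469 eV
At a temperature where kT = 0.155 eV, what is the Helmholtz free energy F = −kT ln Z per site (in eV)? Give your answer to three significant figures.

-0.0769 eV

Eᵢ/kT = 0, 1.0065, 2.1355, 2.2065, 3.0258.
Z = Σ e^(−Eᵢ/kT) = e^(−0) + e^(−1.0065) + e^(−2.1355) + e^(−2.2065) + e^(−3.0258) = 1.0000 + 0.36550 + 0.11819 + 0.11009 + 0.048519 = 1.6423.
F = −kT ln Z = −0.155 × ln(1.6423) = −0.155 × 0.49610 = -0.0769 eV.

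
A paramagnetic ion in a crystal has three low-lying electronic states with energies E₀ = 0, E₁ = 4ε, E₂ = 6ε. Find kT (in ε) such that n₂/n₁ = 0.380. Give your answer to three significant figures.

2.07 ε

n₂/n₁ = exp[−(E₂−E₁)/kT] = 0.380.
⇒ (E₂−E₁)/kT = ln(1/0.380) = ln(2.6316) = 0.96759.
kT = 2ε / 0.96759 = 2.07 ε.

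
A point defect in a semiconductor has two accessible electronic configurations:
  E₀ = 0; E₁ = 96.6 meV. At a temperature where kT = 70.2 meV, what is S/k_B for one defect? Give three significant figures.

0.503

Eᵢ/kT = 0, 1.3761.
Z = Σ e^(−Eᵢ/kT) = e^(−0) + e^(−1.3761) = 1.0000 + 0.25256 = 1.2526.
⟨E⟩ = Σ EᵢPᵢ = 19.477 meV.
S/k_B = ln Z + ⟨E⟩/kT = ln(1.2526) + 19.477/70.2 = 0.22522 + 0.27745 = 0.503.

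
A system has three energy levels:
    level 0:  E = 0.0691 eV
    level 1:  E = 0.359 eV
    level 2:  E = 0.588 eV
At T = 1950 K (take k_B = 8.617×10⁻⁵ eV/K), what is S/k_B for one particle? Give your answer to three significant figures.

k_BT = 8.617×10⁻⁵ × 1950 K = 0.16803 eV.
Eᵢ/kT = 0.41124, 2.1365, 3.4994.
Z = Σ e^(−Eᵢ/kT) = e^(−0.41124) + e^(−2.1365) + e^(−3.4994) = 0.66283 + 0.11807 + 0.030216 = 0.81112.
⟨E⟩ = Σ EᵢPᵢ = 0.13063 eV.
S/k_B = ln Z + ⟨E⟩/kT = ln(0.81112) + 0.13063/0.16803 = -0.20934 + 0.77742 = 0.568.

0.568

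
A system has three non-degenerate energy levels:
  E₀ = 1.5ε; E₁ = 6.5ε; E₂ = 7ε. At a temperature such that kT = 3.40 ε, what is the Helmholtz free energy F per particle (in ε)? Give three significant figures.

0.288 ε

Eᵢ/kT = 0.44118, 1.9118, 2.0588.
Z = Σ e^(−Eᵢ/kT) = e^(−0.44118) + e^(−1.9118) + e^(−2.0588) = 0.64328 + 0.14781 + 0.12761 = 0.91870.
F = −kT ln Z = −3.40 × ln(0.91870) = −3.40 × -0.084796 = 0.288 ε.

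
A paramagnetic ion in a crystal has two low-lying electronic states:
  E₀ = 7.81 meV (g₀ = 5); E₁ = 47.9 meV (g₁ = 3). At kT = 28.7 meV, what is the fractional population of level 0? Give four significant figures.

0.8708

Eᵢ/kT = 0.272125, 1.66899.
Z = Σ gᵢe^(−Eᵢ/kT) = 5·e^(−0.272125) + 3·e^(−1.66899) = 3.80880 + 0.565312 = 4.37411.
P₀ = g₀ e^(−E₀/kT) / Z = 3.80880/4.37411 = 0.8708.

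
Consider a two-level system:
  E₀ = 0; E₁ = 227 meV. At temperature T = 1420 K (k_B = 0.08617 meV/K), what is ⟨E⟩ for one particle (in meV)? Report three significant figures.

k_BT = 0.08617 × 1420 K = 122.36 meV.
Eᵢ/kT = 0, 1.8552.
Z = Σ e^(−Eᵢ/kT) = e^(−0) + e^(−1.8552) = 1.0000 + 0.15642 = 1.1564.
⟨E⟩ = Σ Eᵢ e^(−Eᵢ/kT) / Z = (0·1.0000 + 227·0.15642) / 1.1564 = 30.7 meV.

30.7 meV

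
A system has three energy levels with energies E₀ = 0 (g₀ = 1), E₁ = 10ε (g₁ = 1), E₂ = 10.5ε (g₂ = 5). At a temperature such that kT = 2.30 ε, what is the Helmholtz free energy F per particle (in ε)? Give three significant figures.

-0.145 ε

Eᵢ/kT = 0, 4.3478, 4.5652.
Z = Σ gᵢe^(−Eᵢ/kT) = 1·e^(−0) + 1·e^(−4.3478) + 5·e^(−4.5652) = 1.0000 + 0.012935 + 0.052039 = 1.0650.
F = −kT ln Z = −2.30 × ln(1.0650) = −2.30 × 0.062975 = -0.145 ε.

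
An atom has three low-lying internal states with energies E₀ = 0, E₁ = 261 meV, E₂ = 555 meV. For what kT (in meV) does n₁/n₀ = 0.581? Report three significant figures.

481 meV

n₁/n₀ = exp[−(E₁−E₀)/kT] = 0.581.
⇒ (E₁−E₀)/kT = ln(1/0.581) = ln(1.7212) = 0.54302.
kT = 261 meV / 0.54302 = 481 meV.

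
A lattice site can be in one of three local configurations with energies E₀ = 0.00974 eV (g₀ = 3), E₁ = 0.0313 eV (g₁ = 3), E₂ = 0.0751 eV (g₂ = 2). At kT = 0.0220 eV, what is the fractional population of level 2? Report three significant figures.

Eᵢ/kT = 0.44273, 1.4227, 3.4136.
Z = Σ gᵢe^(−Eᵢ/kT) = 3·e^(−0.44273) + 3·e^(−1.4227) + 2·e^(−3.4136) = 1.9268 + 0.72319 + 0.065845 = 2.7158.
P₂ = g₂ e^(−E₂/kT) / Z = 0.065845/2.7158 = 0.0242.

0.0242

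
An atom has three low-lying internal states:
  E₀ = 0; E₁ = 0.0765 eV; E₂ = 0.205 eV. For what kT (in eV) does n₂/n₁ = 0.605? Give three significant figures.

n₂/n₁ = exp[−(E₂−E₁)/kT] = 0.605.
⇒ (E₂−E₁)/kT = ln(1/0.605) = ln(1.6529) = 0.50253.
kT = 0.1285 eV / 0.50253 = 0.256 eV.

0.256 eV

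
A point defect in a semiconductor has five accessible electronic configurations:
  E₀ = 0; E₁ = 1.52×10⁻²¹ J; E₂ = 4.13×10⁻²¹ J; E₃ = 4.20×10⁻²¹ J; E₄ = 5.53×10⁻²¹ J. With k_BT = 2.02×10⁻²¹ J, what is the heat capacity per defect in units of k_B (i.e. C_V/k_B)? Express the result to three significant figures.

0.676

Eᵢ/kT = 0, 0.75248, 2.0446, 2.0792, 2.7376.
Z = Σ e^(−Eᵢ/kT) = e^(−0) + e^(−0.75248) + e^(−2.0446) + e^(−2.0792) + e^(−2.7376) = 1.0000 + 0.47120 + 0.12943 + 0.12503 + 0.064726 = 1.7904.
⟨E⟩ = 1.1918, ⟨E²⟩ = 4.1785.
C_V/k_B = (⟨E²⟩ − ⟨E⟩²)/(kT)² = (4.1785 − 1.4204)/4.0804 = 0.676.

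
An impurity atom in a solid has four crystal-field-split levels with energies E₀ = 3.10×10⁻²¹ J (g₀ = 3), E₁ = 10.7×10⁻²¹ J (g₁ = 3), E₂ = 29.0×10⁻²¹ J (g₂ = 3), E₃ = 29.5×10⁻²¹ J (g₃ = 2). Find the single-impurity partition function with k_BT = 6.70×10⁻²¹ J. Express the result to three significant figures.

Z = 2.56

Eᵢ/kT = 0.46269, 1.5970, 4.3284, 4.4030.
Z = Σ gᵢe^(−Eᵢ/kT) = 3·e^(−0.46269) + 3·e^(−1.5970) + 3·e^(−4.3284) + 2·e^(−4.4030) = 1.8888 + 0.60751 + 0.039566 + 0.024481 = 2.5604.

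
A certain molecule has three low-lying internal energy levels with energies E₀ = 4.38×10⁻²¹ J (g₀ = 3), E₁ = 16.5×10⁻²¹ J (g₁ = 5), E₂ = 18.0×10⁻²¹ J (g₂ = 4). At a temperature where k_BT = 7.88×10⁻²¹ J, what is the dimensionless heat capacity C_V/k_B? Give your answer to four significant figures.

0.6123

Eᵢ/kT = 0.555838, 2.09391, 2.28426.
Z = Σ gᵢe^(−Eᵢ/kT) = 3·e^(−0.555838) + 5·e^(−2.09391) + 4·e^(−2.28426) = 1.72077 + 0.616022 + 0.407398 = 2.74419.
⟨E⟩ = 9.12273, ⟨E²⟩ = 121.246.
C_V/k_B = (⟨E²⟩ − ⟨E⟩²)/(kT)² = (121.246 − 83.2242)/62.0944 = 0.6123.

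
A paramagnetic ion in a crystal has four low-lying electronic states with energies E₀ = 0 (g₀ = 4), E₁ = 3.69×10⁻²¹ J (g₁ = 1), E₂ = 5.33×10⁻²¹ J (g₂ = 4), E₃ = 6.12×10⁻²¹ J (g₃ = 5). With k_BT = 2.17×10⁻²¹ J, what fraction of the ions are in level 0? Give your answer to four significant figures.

Eᵢ/kT = 0, 1.70046, 2.45622, 2.82028.
Z = Σ gᵢe^(−Eᵢ/kT) = 4·e^(−0) + 1·e^(−1.70046) + 4·e^(−2.45622) + 5·e^(−2.82028) = 4.00000 + 0.182600 + 0.343034 + 0.297946 = 4.82358.
P₀ = g₀ e^(−E₀/kT) / Z = 4.00000/4.82358 = 0.8293.

0.8293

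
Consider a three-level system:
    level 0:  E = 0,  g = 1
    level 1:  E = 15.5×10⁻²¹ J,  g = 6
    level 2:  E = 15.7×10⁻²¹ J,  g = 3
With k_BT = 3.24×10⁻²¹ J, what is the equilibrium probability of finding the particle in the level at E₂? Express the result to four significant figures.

0.02197

Eᵢ/kT = 0, 4.78395, 4.84568.
Z = Σ gᵢe^(−Eᵢ/kT) = 1·e^(−0) + 6·e^(−4.78395) + 3·e^(−4.84568) = 1.00000 + 0.0501774 + 0.0235868 = 1.07376.
P₂ = g₂ e^(−E₂/kT) / Z = 0.0235868/1.07376 = 0.02197.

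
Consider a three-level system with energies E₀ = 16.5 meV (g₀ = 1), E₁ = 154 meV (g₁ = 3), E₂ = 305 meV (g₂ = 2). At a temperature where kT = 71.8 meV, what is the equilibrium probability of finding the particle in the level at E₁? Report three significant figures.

0.299

Eᵢ/kT = 0.22981, 2.1448, 4.2479.
Z = Σ gᵢe^(−Eᵢ/kT) = 1·e^(−0.22981) + 3·e^(−2.1448) + 2·e^(−4.2479) = 0.79468 + 0.35127 + 0.028588 = 1.1745.
P₁ = g₁ e^(−E₁/kT) / Z = 0.35127/1.1745 = 0.299.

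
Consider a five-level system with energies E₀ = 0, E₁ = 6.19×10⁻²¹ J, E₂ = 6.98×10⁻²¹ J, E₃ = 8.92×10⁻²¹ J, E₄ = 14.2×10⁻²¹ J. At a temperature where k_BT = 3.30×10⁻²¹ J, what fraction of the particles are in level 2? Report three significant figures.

Eᵢ/kT = 0, 1.8758, 2.1152, 2.7030, 4.3030.
Z = Σ e^(−Eᵢ/kT) = e^(−0) + e^(−1.8758) + e^(−2.1152) + e^(−2.7030) + e^(−4.3030) = 1.0000 + 0.15323 + 0.12061 + 0.067004 + 0.013528 = 1.3544.
P₂ = e^(−E₂/kT) / Z = 0.12061/1.3544 = 0.0891.

0.0891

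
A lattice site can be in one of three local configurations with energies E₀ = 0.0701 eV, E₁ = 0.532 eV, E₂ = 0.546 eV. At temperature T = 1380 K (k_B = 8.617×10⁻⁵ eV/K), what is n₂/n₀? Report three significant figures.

k_BT = 8.617×10⁻⁵ × 1380 K = 0.11891 eV.
n₂/n₀ = exp[−(E₂−E₀)/kT] = exp(−(0.4759 eV)/(0.11891 eV)) = exp(-4.0022) = 0.0183.

0.0183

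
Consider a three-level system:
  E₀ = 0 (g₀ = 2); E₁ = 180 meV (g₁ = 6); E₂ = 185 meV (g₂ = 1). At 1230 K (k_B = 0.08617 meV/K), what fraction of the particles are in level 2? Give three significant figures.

0.0533

k_BT = 0.08617 × 1230 K = 105.99 meV.
Eᵢ/kT = 0, 1.6983, 1.7454.
Z = Σ gᵢe^(−Eᵢ/kT) = 2·e^(−0) + 6·e^(−1.6983) + 1·e^(−1.7454) = 2.0000 + 1.0980 + 0.17458 = 3.2726.
P₂ = g₂ e^(−E₂/kT) / Z = 0.17458/3.2726 = 0.0533.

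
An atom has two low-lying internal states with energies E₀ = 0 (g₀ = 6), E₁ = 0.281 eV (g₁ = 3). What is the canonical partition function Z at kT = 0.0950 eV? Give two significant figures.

Z = 6.2

Eᵢ/kT = 0, 2.958.
Z = Σ gᵢe^(−Eᵢ/kT) = 6·e^(−0) + 3·e^(−2.958) = 6.000 + 0.1558 = 6.156.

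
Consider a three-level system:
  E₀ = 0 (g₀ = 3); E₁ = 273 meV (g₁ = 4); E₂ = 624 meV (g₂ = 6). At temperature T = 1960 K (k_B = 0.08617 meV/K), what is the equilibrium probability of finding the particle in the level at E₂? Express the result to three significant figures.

k_BT = 0.08617 × 1960 K = 168.89 meV.
Eᵢ/kT = 0, 1.6164, 3.6947.
Z = Σ gᵢe^(−Eᵢ/kT) = 3·e^(−0) + 4·e^(−1.6164) + 6·e^(−3.6947) = 3.0000 + 0.79445 + 0.14913 = 3.9436.
P₂ = g₂ e^(−E₂/kT) / Z = 0.14913/3.9436 = 0.0378.

0.0378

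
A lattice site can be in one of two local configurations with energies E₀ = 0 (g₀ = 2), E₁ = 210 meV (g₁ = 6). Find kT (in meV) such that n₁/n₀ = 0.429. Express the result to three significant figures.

n₁/n₀ = (g₁/g₀) exp[−(E₁−E₀)/kT] = 0.429.
⇒ (E₁−E₀)/kT = ln((6/2)/0.429) = ln(6.9930) = 1.9449.
kT = 210 meV / 1.9449 = 108 meV.

108 meV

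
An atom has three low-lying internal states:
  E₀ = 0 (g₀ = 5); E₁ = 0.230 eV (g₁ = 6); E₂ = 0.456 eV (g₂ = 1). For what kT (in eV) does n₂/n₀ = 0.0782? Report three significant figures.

0.486 eV

n₂/n₀ = (g₂/g₀) exp[−(E₂−E₀)/kT] = 0.0782.
⇒ (E₂−E₀)/kT = ln((1/5)/0.0782) = ln(2.5575) = 0.93903.
kT = 0.456 eV / 0.93903 = 0.486 eV.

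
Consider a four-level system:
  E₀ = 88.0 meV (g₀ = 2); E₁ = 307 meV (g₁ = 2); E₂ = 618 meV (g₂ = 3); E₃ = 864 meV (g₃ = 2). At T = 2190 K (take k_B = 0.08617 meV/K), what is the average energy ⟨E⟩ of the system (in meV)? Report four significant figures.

179.0 meV

k_BT = 0.08617 × 2190 K = 188.712 meV.
Eᵢ/kT = 0.466319, 1.62682, 3.27483, 4.57841.
Z = Σ gᵢe^(−Eᵢ/kT) = 2·e^(−0.466319) + 2·e^(−1.62682) + 3·e^(−3.27483) + 2·e^(−4.57841) = 1.25461 + 0.393107 + 0.113470 + 0.0205424 = 1.78173.
⟨E⟩ = Σ Eᵢ gᵢe^(−Eᵢ/kT) / Z = (88.0·1.25461 + 307·0.393107 + 618·0.113470 + 864·0.0205424) / 1.78173 = 179.0 meV.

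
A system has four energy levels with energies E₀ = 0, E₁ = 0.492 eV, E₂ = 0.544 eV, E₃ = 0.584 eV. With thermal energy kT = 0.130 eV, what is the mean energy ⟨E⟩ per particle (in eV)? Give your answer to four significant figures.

0.02478 eV

Eᵢ/kT = 0, 3.78462, 4.18462, 4.49231.
Z = Σ e^(−Eᵢ/kT) = e^(−0) + e^(−3.78462) + e^(−4.18462) + e^(−4.49231) = 1.00000 + 0.0227175 + 0.0152280 + 0.0111948 = 1.04914.
⟨E⟩ = Σ Eᵢ e^(−Eᵢ/kT) / Z = (0·1.00000 + 0.492·0.0227175 + 0.544·0.0152280 + 0.584·0.0111948) / 1.04914 = 0.02478 eV.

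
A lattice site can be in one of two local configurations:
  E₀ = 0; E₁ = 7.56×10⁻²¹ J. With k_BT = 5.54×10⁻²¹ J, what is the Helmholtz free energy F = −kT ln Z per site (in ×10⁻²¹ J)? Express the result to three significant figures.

-1.26 ×10⁻²¹ J

Eᵢ/kT = 0, 1.3646.
Z = Σ e^(−Eᵢ/kT) = e^(−0) + e^(−1.3646) = 1.0000 + 0.25548 = 1.2555.
F = −kT ln Z = −5.54 × ln(1.2555) = −5.54 × 0.22753 = -1.26 ×10⁻²¹ J.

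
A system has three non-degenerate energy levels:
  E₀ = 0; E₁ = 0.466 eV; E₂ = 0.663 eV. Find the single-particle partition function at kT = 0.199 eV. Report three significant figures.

Eᵢ/kT = 0, 2.3417, 3.3317.
Z = Σ e^(−Eᵢ/kT) = e^(−0) + e^(−2.3417) + e^(−3.3317) = 1.0000 + 0.096164 + 0.035732 = 1.1319.

Z = 1.13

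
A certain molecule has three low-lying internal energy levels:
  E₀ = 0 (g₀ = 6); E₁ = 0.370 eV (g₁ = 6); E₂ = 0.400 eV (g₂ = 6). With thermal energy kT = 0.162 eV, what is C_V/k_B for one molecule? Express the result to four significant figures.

0.7443

Eᵢ/kT = 0, 2.28395, 2.46914.
Z = Σ gᵢe^(−Eᵢ/kT) = 6·e^(−0) + 6·e^(−2.28395) + 6·e^(−2.46914) = 6.00000 + 0.611286 + 0.507946 = 7.11923.
⟨E⟩ = 0.0603091 eV, ⟨E²⟩ = 0.0231705 eV².
C_V/k_B = (⟨E²⟩ − ⟨E⟩²)/(kT)² = (0.0231705 − 0.00363719)/0.0262440 = 0.7443.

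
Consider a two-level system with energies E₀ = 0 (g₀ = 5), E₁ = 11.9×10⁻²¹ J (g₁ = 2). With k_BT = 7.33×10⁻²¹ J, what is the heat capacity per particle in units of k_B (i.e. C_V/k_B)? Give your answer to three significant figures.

0.179

Eᵢ/kT = 0, 1.6235.
Z = Σ gᵢe^(−Eᵢ/kT) = 5·e^(−0) + 2·e^(−1.6235) = 5.0000 + 0.39441 = 5.3944.
⟨E⟩ = 0.87007, ⟨E²⟩ = 10.354.
C_V/k_B = (⟨E²⟩ − ⟨E⟩²)/(kT)² = (10.354 − 0.75702)/53.729 = 0.179.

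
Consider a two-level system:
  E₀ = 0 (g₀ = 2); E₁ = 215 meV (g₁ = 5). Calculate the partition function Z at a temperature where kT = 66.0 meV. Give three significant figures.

Z = 2.19

Eᵢ/kT = 0, 3.2576.
Z = Σ gᵢe^(−Eᵢ/kT) = 2·e^(−0) + 5·e^(−3.2576) = 2.0000 + 0.19240 = 2.1924.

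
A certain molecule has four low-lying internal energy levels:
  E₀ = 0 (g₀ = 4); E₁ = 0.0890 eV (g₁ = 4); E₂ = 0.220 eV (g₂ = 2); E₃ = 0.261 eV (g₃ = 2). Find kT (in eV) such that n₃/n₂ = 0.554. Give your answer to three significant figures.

0.0694 eV

n₃/n₂ = (g₃/g₂) exp[−(E₃−E₂)/kT] = 0.554.
⇒ (E₃−E₂)/kT = ln((2/2)/0.554) = ln(1.8051) = 0.59062.
kT = 0.041 eV / 0.59062 = 0.0694 eV.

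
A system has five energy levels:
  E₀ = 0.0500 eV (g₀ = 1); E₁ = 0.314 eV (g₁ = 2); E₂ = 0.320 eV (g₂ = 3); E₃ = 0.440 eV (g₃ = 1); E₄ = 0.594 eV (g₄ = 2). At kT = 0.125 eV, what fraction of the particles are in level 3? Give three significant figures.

Eᵢ/kT = 0.40000, 2.5120, 2.5600, 3.5200, 4.7520.
Z = Σ gᵢe^(−Eᵢ/kT) = 1·e^(−0.40000) + 2·e^(−2.5120) + 3·e^(−2.5600) + 1·e^(−3.5200) + 2·e^(−4.7520) = 0.67032 + 0.16221 + 0.23191 + 0.029599 + 0.017269 = 1.1113.
P₃ = g₃ e^(−E₃/kT) / Z = 0.029599/1.1113 = 0.0266.

0.0266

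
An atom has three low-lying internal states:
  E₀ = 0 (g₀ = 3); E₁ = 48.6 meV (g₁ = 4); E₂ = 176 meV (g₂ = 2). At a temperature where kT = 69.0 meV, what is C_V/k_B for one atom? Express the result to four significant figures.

0.2672

Eᵢ/kT = 0, 0.704348, 2.55072.
Z = Σ gᵢe^(−Eᵢ/kT) = 3·e^(−0) + 4·e^(−0.704348) + 2·e^(−2.55072) = 3.00000 + 1.97772 + 0.156051 = 5.13377.
⟨E⟩ = 24.0724 meV, ⟨E²⟩ = 1851.49 meV².
C_V/k_B = (⟨E²⟩ − ⟨E⟩²)/(kT)² = (1851.49 − 579.480)/4761.00 = 0.2672.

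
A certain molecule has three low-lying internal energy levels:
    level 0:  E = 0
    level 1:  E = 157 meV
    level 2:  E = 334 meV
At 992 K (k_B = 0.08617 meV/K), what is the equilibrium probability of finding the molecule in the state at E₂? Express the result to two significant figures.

k_BT = 0.08617 × 992 K = 85.48 meV.
Eᵢ/kT = 0, 1.837, 3.907.
Z = Σ e^(−Eᵢ/kT) = e^(−0) + e^(−1.837) + e^(−3.907) = 1.000 + 0.1593 + 0.02010 = 1.179.
P₂ = e^(−E₂/kT) / Z = 0.02010/1.179 = 0.017.

0.017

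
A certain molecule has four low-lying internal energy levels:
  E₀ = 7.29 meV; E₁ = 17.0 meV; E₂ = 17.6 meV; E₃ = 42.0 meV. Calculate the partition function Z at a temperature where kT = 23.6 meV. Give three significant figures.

Eᵢ/kT = 0.30890, 0.72034, 0.74576, 1.7797.
Z = Σ e^(−Eᵢ/kT) = e^(−0.30890) + e^(−0.72034) + e^(−0.74576) + e^(−1.7797) = 0.73425 + 0.48659 + 0.47437 + 0.16869 = 1.8639.

Z = 1.86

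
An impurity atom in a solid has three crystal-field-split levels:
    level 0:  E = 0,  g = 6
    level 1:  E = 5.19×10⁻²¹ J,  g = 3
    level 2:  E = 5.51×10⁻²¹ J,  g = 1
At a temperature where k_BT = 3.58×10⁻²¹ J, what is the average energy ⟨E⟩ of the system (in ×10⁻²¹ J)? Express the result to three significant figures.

0.699 ×10⁻²¹ J

Eᵢ/kT = 0, 1.4497, 1.5391.
Z = Σ gᵢe^(−Eᵢ/kT) = 6·e^(−0) + 3·e^(−1.4497) + 1·e^(−1.5391) = 6.0000 + 0.70392 + 0.21457 = 6.9185.
⟨E⟩ = Σ Eᵢ gᵢe^(−Eᵢ/kT) / Z = (0·6.0000 + 5.19·0.70392 + 5.51·0.21457) / 6.9185 = 0.699 ×10⁻²¹ J.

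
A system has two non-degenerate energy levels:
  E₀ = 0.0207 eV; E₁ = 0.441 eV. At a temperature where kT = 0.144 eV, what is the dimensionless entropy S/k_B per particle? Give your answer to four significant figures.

Eᵢ/kT = 0.143750, 3.06250.
Z = Σ e^(−Eᵢ/kT) = e^(−0.143750) + e^(−3.06250) = 0.866104 + 0.0467706 = 0.912875.
⟨E⟩ = Σ EᵢPᵢ = 0.0422338 eV.
S/k_B = ln Z + ⟨E⟩/kT = ln(0.912875) + 0.0422338/0.144 = -0.0911563 + 0.293290 = 0.2021.

0.2021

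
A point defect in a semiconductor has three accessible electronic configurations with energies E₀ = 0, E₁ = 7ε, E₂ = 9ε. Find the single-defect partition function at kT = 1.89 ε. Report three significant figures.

Z = 1.03

Eᵢ/kT = 0, 3.7037, 4.7619.
Z = Σ e^(−Eᵢ/kT) = e^(−0) + e^(−3.7037) + e^(−4.7619) = 1.0000 + 0.024632 + 0.0085494 = 1.0332.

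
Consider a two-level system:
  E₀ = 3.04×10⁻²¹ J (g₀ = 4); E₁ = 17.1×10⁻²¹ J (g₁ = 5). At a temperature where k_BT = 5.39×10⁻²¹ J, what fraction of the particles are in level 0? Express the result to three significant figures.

0.916

Eᵢ/kT = 0.56401, 3.1725.
Z = Σ gᵢe^(−Eᵢ/kT) = 4·e^(−0.56401) + 5·e^(−3.1725) = 2.2757 + 0.20949 = 2.4852.
P₀ = g₀ e^(−E₀/kT) / Z = 2.2757/2.4852 = 0.916.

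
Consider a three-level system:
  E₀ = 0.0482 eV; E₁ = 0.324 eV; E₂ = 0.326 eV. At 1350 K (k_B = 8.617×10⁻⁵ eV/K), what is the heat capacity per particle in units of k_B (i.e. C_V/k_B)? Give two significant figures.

0.75

k_BT = 8.617×10⁻⁵ × 1350 K = 0.1163 eV.
Eᵢ/kT = 0.4144, 2.786, 2.803.
Z = Σ e^(−Eᵢ/kT) = e^(−0.4144) + e^(−2.786) + e^(−2.803) = 0.6607 + 0.06167 + 0.06063 = 0.7830.
⟨E⟩ = 0.09143 eV, ⟨E²⟩ = 0.01846 eV².
C_V/k_B = (⟨E²⟩ − ⟨E⟩²)/(kT)² = (0.01846 − 0.008359)/0.01353 = 0.75.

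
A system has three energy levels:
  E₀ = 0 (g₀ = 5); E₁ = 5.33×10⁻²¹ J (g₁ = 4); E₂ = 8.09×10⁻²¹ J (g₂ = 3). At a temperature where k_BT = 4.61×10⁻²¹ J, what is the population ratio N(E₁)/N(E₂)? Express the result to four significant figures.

n₁/n₂ = (g₁/g₂) exp[−(E₁−E₂)/kT] = (4/3) × exp(−(-2.76 ×10⁻²¹ J)/(4.61 ×10⁻²¹ J)) = (4/3) × exp(0.598698) = 2.426.

2.426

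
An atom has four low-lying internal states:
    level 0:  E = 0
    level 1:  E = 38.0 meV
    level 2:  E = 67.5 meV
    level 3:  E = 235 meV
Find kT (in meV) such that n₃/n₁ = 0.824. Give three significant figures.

n₃/n₁ = exp[−(E₃−E₁)/kT] = 0.824.
⇒ (E₃−E₁)/kT = ln(1/0.824) = ln(1.2136) = 0.19359.
kT = 197.0 meV / 0.19359 = 1020 meV.

1020 meV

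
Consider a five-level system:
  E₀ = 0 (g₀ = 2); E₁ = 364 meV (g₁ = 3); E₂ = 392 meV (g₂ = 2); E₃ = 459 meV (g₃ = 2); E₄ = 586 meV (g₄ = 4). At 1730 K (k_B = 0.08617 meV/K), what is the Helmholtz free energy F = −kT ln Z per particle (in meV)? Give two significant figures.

k_BT = 0.08617 × 1730 K = 149.1 meV.
Eᵢ/kT = 0, 2.441, 2.629, 3.078, 3.930.
Z = Σ gᵢe^(−Eᵢ/kT) = 2·e^(−0) + 3·e^(−2.441) + 2·e^(−2.629) + 2·e^(−3.078) + 4·e^(−3.930) = 2.000 + 0.2612 + 0.1443 + 0.09210 + 0.07857 = 2.576.
F = −kT ln Z = −149.1 × ln(2.576) = −149.1 × 0.9462 = -140 meV.

-140 meV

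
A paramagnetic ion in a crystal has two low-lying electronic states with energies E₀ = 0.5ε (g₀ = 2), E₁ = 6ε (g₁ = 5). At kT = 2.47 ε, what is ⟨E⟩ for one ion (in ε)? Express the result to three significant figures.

Eᵢ/kT = 0.20243, 2.4291.
Z = Σ gᵢe^(−Eᵢ/kT) = 2·e^(−0.20243) + 5·e^(−2.4291) = 1.6335 + 0.44058 = 2.0741.
⟨E⟩ = Σ Eᵢ gᵢe^(−Eᵢ/kT) / Z = (0.5·1.6335 + 6·0.44058) / 2.0741 = 1.67 ε.

1.67 ε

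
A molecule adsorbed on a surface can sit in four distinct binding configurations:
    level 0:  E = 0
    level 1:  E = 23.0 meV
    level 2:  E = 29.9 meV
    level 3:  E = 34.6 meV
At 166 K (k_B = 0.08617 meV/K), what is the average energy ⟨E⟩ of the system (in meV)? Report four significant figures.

k_BT = 0.08617 × 166 K = 14.3042 meV.
Eᵢ/kT = 0, 1.60792, 2.09030, 2.41887.
Z = Σ e^(−Eᵢ/kT) = e^(−0) + e^(−1.60792) + e^(−2.09030) + e^(−2.41887) = 1.00000 + 0.200304 + 0.123650 + 0.0890222 = 1.41298.
⟨E⟩ = Σ Eᵢ e^(−Eᵢ/kT) / Z = (0·1.00000 + 23.0·0.200304 + 29.9·0.123650 + 34.6·0.0890222) / 1.41298 = 8.057 meV.

8.057 meV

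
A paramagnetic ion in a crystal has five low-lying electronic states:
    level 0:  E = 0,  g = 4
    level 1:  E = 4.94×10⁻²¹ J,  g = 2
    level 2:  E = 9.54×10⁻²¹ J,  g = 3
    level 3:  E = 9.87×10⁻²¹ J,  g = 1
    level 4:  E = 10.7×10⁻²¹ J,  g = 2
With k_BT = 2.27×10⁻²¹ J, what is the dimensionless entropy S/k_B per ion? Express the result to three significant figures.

1.65

Eᵢ/kT = 0, 2.1762, 4.2026, 4.3480, 4.7137.
Z = Σ gᵢe^(−Eᵢ/kT) = 4·e^(−0) + 2·e^(−2.1762) + 3·e^(−4.2026) + 1·e^(−4.3480) + 2·e^(−4.7137) = 4.0000 + 0.22694 + 0.044870 + 0.012933 + 0.017943 = 4.3027.
⟨E⟩ = Σ EᵢPᵢ = 0.43433 ×10⁻²¹ J.
S/k_B = ln Z + ⟨E⟩/kT = ln(4.3027) + 0.43433/2.27 = 1.4592 + 0.19133 = 1.65.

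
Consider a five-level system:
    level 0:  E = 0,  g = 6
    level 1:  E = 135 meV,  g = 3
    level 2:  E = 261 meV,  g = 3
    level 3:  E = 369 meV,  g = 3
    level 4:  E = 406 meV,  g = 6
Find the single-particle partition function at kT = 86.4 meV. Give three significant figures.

Z = 6.87

Eᵢ/kT = 0, 1.5625, 3.0208, 4.2708, 4.6991.
Z = Σ gᵢe^(−Eᵢ/kT) = 6·e^(−0) + 3·e^(−1.5625) + 3·e^(−3.0208) + 3·e^(−4.2708) + 6·e^(−4.6991) = 6.0000 + 0.62883 + 0.14629 + 0.041912 + 0.054621 = 6.8717.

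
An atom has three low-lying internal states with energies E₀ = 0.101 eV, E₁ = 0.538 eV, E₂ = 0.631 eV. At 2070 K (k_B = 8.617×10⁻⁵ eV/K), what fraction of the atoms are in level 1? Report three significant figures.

0.0759

k_BT = 8.617×10⁻⁵ × 2070 K = 0.17837 eV.
Eᵢ/kT = 0.56624, 3.0162, 3.5376.
Z = Σ e^(−Eᵢ/kT) = e^(−0.56624) + e^(−3.0162) + e^(−3.5376) = 0.56766 + 0.048987 + 0.029083 = 0.64573.
P₁ = e^(−E₁/kT) / Z = 0.048987/0.64573 = 0.0759.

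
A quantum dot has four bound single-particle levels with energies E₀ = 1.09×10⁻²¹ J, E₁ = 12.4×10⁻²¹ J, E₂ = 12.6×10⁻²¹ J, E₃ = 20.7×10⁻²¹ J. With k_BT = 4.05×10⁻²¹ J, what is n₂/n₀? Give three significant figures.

n₂/n₀ = exp[−(E₂−E₀)/kT] = exp(−(11.51 ×10⁻²¹ J)/(4.05 ×10⁻²¹ J)) = exp(-2.8420) = 0.0583.

0.0583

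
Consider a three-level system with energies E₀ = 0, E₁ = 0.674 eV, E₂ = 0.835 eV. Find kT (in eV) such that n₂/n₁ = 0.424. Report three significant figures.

n₂/n₁ = exp[−(E₂−E₁)/kT] = 0.424.
⇒ (E₂−E₁)/kT = ln(1/0.424) = ln(2.3585) = 0.85803.
kT = 0.161 eV / 0.85803 = 0.188 eV.

0.188 eV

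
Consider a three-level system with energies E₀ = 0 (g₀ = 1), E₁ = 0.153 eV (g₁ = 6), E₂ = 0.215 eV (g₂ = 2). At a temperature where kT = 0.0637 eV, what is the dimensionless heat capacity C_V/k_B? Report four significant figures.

1.520

Eᵢ/kT = 0, 2.40188, 3.37520.
Z = Σ gᵢe^(−Eᵢ/kT) = 1·e^(−0) + 6·e^(−2.40188) + 2·e^(−3.37520) = 1.00000 + 0.543285 + 0.0684226 = 1.61171.
⟨E⟩ = 0.0607017 eV, ⟨E²⟩ = 0.00985326 eV².
C_V/k_B = (⟨E²⟩ − ⟨E⟩²)/(kT)² = (0.00985326 − 0.00368470)/0.00405769 = 1.520.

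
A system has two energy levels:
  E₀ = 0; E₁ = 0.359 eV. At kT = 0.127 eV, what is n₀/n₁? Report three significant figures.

n₀/n₁ = exp[−(E₀−E₁)/kT] = exp(−(-0.359 eV)/(0.127 eV)) = exp(2.8268) = 16.9.

16.9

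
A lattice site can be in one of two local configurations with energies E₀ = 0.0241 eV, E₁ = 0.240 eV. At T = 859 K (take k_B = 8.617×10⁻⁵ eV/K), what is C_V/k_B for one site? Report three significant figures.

k_BT = 8.617×10⁻⁵ × 859 K = 0.074020 eV.
Eᵢ/kT = 0.32559, 3.2424.
Z = Σ e^(−Eᵢ/kT) = e^(−0.32559) + e^(−3.2424) = 0.72210 + 0.039070 = 0.76117.
⟨E⟩ = 0.035182 eV, ⟨E²⟩ = 0.0035075 eV².
C_V/k_B = (⟨E²⟩ − ⟨E⟩²)/(kT)² = (0.0035075 − 0.0012378)/0.0054790 = 0.414.

0.414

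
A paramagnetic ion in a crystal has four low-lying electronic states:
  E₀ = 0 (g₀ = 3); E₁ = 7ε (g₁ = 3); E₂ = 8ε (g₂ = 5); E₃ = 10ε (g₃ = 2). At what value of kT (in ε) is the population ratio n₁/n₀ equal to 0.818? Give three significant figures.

34.8 ε

n₁/n₀ = (g₁/g₀) exp[−(E₁−E₀)/kT] = 0.818.
⇒ (E₁−E₀)/kT = ln((3/3)/0.818) = ln(1.2225) = 0.20090.
kT = 7ε / 0.20090 = 34.8 ε.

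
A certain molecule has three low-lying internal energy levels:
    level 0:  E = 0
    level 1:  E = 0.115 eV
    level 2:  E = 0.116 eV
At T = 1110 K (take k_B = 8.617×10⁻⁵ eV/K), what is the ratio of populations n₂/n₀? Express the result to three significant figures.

0.297

k_BT = 8.617×10⁻⁵ × 1110 K = 0.095649 eV.
n₂/n₀ = exp[−(E₂−E₀)/kT] = exp(−(0.116 eV)/(0.095649 eV)) = exp(-1.2128) = 0.297.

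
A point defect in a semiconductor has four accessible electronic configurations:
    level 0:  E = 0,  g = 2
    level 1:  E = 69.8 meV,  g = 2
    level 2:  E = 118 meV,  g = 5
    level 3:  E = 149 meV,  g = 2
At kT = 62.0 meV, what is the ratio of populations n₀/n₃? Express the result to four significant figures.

11.06

n₀/n₃ = (g₀/g₃) exp[−(E₀−E₃)/kT] = (2/2) × exp(−(-149 meV)/(62.0 meV)) = (2/2) × exp(2.40323) = 11.06.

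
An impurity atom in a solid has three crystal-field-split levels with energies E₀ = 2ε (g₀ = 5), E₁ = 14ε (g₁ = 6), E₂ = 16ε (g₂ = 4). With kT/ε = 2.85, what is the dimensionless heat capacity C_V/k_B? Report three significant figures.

0.437

Eᵢ/kT = 0.70175, 4.9123, 5.6140.
Z = Σ gᵢe^(−Eᵢ/kT) = 5·e^(−0.70175) + 6·e^(−4.9123) + 4·e^(−5.6140) = 2.4786 + 0.044133 + 0.014586 = 2.5373.
⟨E⟩ = 2.2892 ε, ⟨E²⟩ = 8.7883 ε².
C_V/k_B = (⟨E²⟩ − ⟨E⟩²)/(kT)² = (8.7883 − 5.2404)/8.1225 = 0.437.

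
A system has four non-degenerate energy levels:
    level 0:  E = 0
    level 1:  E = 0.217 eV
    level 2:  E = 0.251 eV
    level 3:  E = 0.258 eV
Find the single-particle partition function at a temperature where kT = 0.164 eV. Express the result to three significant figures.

Z = 1.69

Eᵢ/kT = 0, 1.3232, 1.5305, 1.5732.
Z = Σ e^(−Eᵢ/kT) = e^(−0) + e^(−1.3232) + e^(−1.5305) + e^(−1.5732) = 1.0000 + 0.26628 + 0.21643 + 0.20738 = 1.6901.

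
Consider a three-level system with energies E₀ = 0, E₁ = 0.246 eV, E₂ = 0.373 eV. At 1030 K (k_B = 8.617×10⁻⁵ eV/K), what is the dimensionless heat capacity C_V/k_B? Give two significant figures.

k_BT = 8.617×10⁻⁵ × 1030 K = 0.08876 eV.
Eᵢ/kT = 0, 2.772, 4.202.
Z = Σ e^(−Eᵢ/kT) = e^(−0) + e^(−2.772) + e^(−4.202) = 1.000 + 0.06254 + 0.01497 = 1.078.
⟨E⟩ = 0.01945 eV, ⟨E²⟩ = 0.005443 eV².
C_V/k_B = (⟨E²⟩ − ⟨E⟩²)/(kT)² = (0.005443 − 0.0003783)/0.007878 = 0.64.

0.64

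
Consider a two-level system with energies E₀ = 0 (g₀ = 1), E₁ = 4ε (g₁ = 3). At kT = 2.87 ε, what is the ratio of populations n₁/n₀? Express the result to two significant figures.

0.74

n₁/n₀ = (g₁/g₀) exp[−(E₁−E₀)/kT] = (3/1) × exp(−(4ε)/(2.87ε)) = (3/1) × exp(-1.394) = 0.74.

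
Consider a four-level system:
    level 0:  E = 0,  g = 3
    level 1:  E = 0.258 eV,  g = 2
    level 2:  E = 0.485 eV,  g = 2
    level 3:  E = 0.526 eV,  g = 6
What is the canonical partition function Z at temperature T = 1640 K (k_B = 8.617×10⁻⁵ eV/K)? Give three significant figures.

Z = 3.53

k_BT = 8.617×10⁻⁵ × 1640 K = 0.14132 eV.
Eᵢ/kT = 0, 1.8256, 3.4319, 3.7220.
Z = Σ gᵢe^(−Eᵢ/kT) = 3·e^(−0) + 2·e^(−1.8256) + 2·e^(−3.4319) + 6·e^(−3.7220) = 3.0000 + 0.32224 + 0.064651 + 0.14511 = 3.5320.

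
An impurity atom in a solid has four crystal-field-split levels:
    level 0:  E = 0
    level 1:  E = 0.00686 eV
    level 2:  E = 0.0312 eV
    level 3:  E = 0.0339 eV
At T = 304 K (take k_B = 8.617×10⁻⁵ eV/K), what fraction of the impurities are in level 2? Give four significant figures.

0.1295

k_BT = 8.617×10⁻⁵ × 304 K = 0.0261957 eV.
Eᵢ/kT = 0, 0.261875, 1.19104, 1.29411.
Z = Σ e^(−Eᵢ/kT) = e^(−0) + e^(−0.261875) + e^(−1.19104) + e^(−1.29411) = 1.00000 + 0.769607 + 0.303905 + 0.274142 = 2.34765.
P₂ = e^(−E₂/kT) / Z = 0.303905/2.34765 = 0.1295.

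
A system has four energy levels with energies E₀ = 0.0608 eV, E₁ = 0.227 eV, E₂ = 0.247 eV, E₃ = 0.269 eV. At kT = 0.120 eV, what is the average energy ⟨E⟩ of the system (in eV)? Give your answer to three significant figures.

0.133 eV

Eᵢ/kT = 0.50667, 1.8917, 2.0583, 2.2417.
Z = Σ e^(−Eᵢ/kT) = e^(−0.50667) + e^(−1.8917) + e^(−2.0583) + e^(−2.2417) = 0.60250 + 0.15082 + 0.12767 + 0.10628 = 0.98727.
⟨E⟩ = Σ Eᵢ e^(−Eᵢ/kT) / Z = (0.0608·0.60250 + 0.227·0.15082 + 0.247·0.12767 + 0.269·0.10628) / 0.98727 = 0.133 eV.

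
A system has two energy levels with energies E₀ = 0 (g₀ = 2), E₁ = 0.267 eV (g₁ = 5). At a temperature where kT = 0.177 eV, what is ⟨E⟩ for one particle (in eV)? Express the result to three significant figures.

Eᵢ/kT = 0, 1.5085.
Z = Σ gᵢe^(−Eᵢ/kT) = 2·e^(−0) + 5·e^(−1.5085) = 2.0000 + 1.1062 = 3.1062.
⟨E⟩ = Σ Eᵢ gᵢe^(−Eᵢ/kT) / Z = (0·2.0000 + 0.267·1.1062) / 3.1062 = 0.0951 eV.

0.0951 eV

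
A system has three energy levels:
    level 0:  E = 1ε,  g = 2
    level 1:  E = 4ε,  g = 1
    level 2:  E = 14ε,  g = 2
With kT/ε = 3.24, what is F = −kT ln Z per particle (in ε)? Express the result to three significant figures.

-1.88 ε

Eᵢ/kT = 0.30864, 1.2346, 4.3210.
Z = Σ gᵢe^(−Eᵢ/kT) = 2·e^(−0.30864) + 1·e^(−1.2346) + 2·e^(−4.3210) = 1.4689 + 0.29095 + 0.026573 = 1.7864.
F = −kT ln Z = −3.24 × ln(1.7864) = −3.24 × 0.58020 = -1.88 ε.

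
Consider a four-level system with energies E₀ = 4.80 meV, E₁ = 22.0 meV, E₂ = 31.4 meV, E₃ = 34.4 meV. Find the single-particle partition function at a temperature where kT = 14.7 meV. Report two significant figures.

Eᵢ/kT = 0.3265, 1.497, 2.136, 2.340.
Z = Σ e^(−Eᵢ/kT) = e^(−0.3265) + e^(−1.497) + e^(−2.136) + e^(−2.340) = 0.7214 + 0.2238 + 0.1181 + 0.09633 = 1.160.

Z = 1.2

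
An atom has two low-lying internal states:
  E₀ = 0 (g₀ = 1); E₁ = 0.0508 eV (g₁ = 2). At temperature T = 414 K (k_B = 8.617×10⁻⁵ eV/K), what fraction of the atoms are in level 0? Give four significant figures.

0.6750

k_BT = 8.617×10⁻⁵ × 414 K = 0.0356744 eV.
Eᵢ/kT = 0, 1.42399.
Z = Σ gᵢe^(−Eᵢ/kT) = 1·e^(−0) + 2·e^(−1.42399) = 1.00000 + 0.481503 = 1.48150.
P₀ = g₀ e^(−E₀/kT) / Z = 1.00000/1.48150 = 0.6750.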